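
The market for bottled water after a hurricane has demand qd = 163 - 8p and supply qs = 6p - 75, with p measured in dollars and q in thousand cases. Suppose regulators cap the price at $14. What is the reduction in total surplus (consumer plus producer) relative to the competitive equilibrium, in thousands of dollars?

47.25

Without the control the market clears where 163 - 8p = 6p - 75, i.e. p* = 17 and q* = 27.
The ceiling of 14 is below the equilibrium price 17, so it binds.
At p = 14: qd = 163 - 8·14 = 51 and qs = 6·14 - 75 = 9.
Quantity traded falls to 9. At q = 9 the demand price is (163 - 9)/8 = 19.25 and the supply price is (75 + 9)/6 = 14.
Deadweight loss = ½ · (19.25 - 14) · (27 - 9) = ½ · 5.25 · 18 = 47.25.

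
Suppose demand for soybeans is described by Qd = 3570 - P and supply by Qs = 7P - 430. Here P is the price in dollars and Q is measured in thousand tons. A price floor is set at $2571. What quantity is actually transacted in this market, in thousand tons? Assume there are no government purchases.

999

Equilibrium: 3570 - P = 7P - 430, so 4000 = 8P and P* = 500, Q* = 3070.
Since 2571 > 500, the floor is binding.
At P = 2571: Qd = 3570 - 2571 = 999 and Qs = 7·2571 - 430 = 17567.
The quantity actually transacted is the short side, demand: 999.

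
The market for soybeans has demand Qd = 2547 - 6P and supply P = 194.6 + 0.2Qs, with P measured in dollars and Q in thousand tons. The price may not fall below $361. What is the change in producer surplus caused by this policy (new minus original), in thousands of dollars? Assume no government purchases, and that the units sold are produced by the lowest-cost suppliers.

9569.4

Rearranging supply gives Qs = 5P - 973. Equilibrium: 2547 - 6P = 5P - 973, so 3520 = 11P and P* = 320, Q* = 627.
The floor of 361 is above the equilibrium price 320, so it binds.
At P = 361: Qd = 2547 - 6·361 = 381 and Qs = 5·361 - 973 = 832.
Producer surplus without the control is ½ · (320 - 194.6) · 627 = 39312.9.
With the floor, 381 units are sold at 361. The supply price at Q = 381 is 270.8, so PS = ½ · [(361 - 194.6) + (361 - 270.8)] · 381 = 48882.3.
Change in producer surplus = 48882.3 - 39312.9 = 9569.4.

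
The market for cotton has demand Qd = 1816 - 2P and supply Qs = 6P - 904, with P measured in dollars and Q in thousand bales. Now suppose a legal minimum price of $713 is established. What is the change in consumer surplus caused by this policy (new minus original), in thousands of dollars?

-284599

In a free market, 1816 - 2P = 6P - 904 gives the equilibrium P* = 340, Q* = 1136.
Because the floor (713) lies above the market-clearing price, it is binding.
At P = 713: Qd = 1816 - 2·713 = 390 and Qs = 6·713 - 904 = 3374.
Consumer surplus without the control is ½ · (908 - 340) · 1136 = 322624.
With the floor, consumers buy 390 units at 713, so CS = ½ · (908 - 713) · 390 = 38025.
Change in consumer surplus = 38025 - 322624 = -284599.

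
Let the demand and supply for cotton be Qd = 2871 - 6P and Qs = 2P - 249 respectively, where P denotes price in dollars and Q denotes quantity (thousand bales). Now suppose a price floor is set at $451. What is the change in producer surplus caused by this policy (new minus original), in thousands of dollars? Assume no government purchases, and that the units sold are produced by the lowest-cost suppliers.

-23424

In a free market, 2871 - 6P = 2P - 249 gives the equilibrium P* = 390, Q* = 531.
Because the floor (451) lies above the market-clearing price, it is binding.
At P = 451: Qd = 2871 - 6·451 = 165 and Qs = 2·451 - 249 = 653.
Producer surplus without the control is ½ · (390 - 124.5) · 531 = 70490.25.
With the floor, 165 units are sold at 451. The supply price at Q = 165 is 207, so PS = ½ · [(451 - 124.5) + (451 - 207)] · 165 = 47066.25.
Change in producer surplus = 47066.25 - 70490.25 = -23424.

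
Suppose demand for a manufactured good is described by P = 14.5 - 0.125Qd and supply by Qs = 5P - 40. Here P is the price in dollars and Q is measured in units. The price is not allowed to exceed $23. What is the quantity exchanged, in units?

20

Rearranging demand gives Qd = 116 - 8P. Equilibrium: 116 - 8P = 5P - 40, so 156 = 13P and P* = 12, Q* = 20.
Since 23 is above P* = 12, the ceiling does not bind and the free-market outcome prevails.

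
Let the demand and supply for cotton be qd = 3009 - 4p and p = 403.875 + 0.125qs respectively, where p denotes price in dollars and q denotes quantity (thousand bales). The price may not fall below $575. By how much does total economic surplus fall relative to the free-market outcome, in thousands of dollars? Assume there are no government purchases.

Rearranging supply gives qs = 8p - 3231. Setting quantity demanded equal to quantity supplied, 3009 - 4p = 8p - 3231, gives p* = 520 and q* = 929.
The floor of 575 is above the equilibrium price 520, so it binds.
At p = 575: qd = 3009 - 4·575 = 709 and qs = 8·575 - 3231 = 1369.
Quantity traded falls to 709. At q = 709 the demand price is (3009 - 709)/4 = 575 and the supply price is (3231 + 709)/8 = 492.5.
Deadweight loss = ½ · (575 - 492.5) · (929 - 709) = ½ · 82.5 · 220 = 9075.

9075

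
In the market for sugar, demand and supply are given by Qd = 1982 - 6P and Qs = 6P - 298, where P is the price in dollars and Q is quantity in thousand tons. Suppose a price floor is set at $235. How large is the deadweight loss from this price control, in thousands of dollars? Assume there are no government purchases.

In a free market, 1982 - 6P = 6P - 298 gives the equilibrium P* = 190, Q* = 842.
Because the floor (235) lies above the market-clearing price, it is binding.
At P = 235: Qd = 1982 - 6·235 = 572 and Qs = 6·235 - 298 = 1112.
Quantity traded falls to 572. At Q = 572 the demand price is (1982 - 572)/6 = 235 and the supply price is (298 + 572)/6 = 145.
Deadweight loss = ½ · (235 - 145) · (842 - 572) = ½ · 90 · 270 = 12150.

12150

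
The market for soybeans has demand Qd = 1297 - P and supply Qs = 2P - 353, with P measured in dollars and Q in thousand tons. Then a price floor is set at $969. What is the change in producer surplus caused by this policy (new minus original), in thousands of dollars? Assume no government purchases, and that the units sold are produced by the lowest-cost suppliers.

Equilibrium: 1297 - P = 2P - 353, so 1650 = 3P and P* = 550, Q* = 747.
Since 969 > 550, the floor is binding.
At P = 969: Qd = 1297 - 969 = 328 and Qs = 2·969 - 353 = 1585.
Producer surplus without the control is ½ · (550 - 176.5) · 747 = 139502.25.
With the floor, 328 units are sold at 969. The supply price at Q = 328 is 340.5, so PS = ½ · [(969 - 176.5) + (969 - 340.5)] · 328 = 233044.
Change in producer surplus = 233044 - 139502.25 = 93541.75.

93541.75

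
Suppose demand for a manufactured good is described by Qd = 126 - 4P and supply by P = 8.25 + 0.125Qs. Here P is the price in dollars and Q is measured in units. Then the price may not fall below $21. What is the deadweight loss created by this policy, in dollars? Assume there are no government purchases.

Rearranging supply gives Qs = 8P - 66. In a free market, 126 - 4P = 8P - 66 gives the equilibrium P* = 16, Q* = 62.
The floor of 21 is above the equilibrium price 16, so it binds.
At P = 21: Qd = 126 - 4·21 = 42 and Qs = 8·21 - 66 = 102.
Quantity traded falls to 42. At Q = 42 the demand price is (126 - 42)/4 = 21 and the supply price is (66 + 42)/8 = 13.5.
Deadweight loss = ½ · (21 - 13.5) · (62 - 42) = ½ · 7.5 · 20 = 75.

75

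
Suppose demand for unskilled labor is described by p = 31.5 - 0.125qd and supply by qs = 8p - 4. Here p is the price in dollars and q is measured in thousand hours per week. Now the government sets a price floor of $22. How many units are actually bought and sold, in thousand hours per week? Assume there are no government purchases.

76

Rearranging demand gives qd = 252 - 8p. In a free market, 252 - 8p = 8p - 4 gives the equilibrium p* = 16, q* = 124.
The floor of 22 is above the equilibrium price 16, so it binds.
At p = 22: qd = 252 - 8·22 = 76 and qs = 8·22 - 4 = 172.
The quantity actually transacted is the short side, demand: 76.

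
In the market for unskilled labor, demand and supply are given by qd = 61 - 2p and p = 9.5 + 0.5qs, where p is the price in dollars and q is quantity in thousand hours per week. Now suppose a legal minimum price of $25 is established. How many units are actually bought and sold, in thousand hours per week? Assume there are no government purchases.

Rearranging supply gives qs = 2p - 19. Setting quantity demanded equal to quantity supplied, 61 - 2p = 2p - 19, gives p* = 20 and q* = 21.
The floor of 25 is above the equilibrium price 20, so it binds.
At p = 25: qd = 61 - 2·25 = 11 and qs = 2·25 - 19 = 31.
The quantity actually transacted is the short side, demand: 11.

11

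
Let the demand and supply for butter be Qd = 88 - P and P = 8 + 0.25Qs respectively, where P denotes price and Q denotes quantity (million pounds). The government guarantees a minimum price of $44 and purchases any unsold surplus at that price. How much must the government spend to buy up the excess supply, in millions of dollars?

4400

Rearranging supply gives Qs = 4P - 32. Setting quantity demanded equal to quantity supplied, 88 - P = 4P - 32, gives P* = 24 and Q* = 64.
The floor of 44 is above the equilibrium price 24, so it binds.
At P = 44: Qd = 88 - 44 = 44 and Qs = 4·44 - 32 = 144.
Surplus = Qs - Qd = 100.
Government expenditure = surplus × support price = 100 × 44 = 4400.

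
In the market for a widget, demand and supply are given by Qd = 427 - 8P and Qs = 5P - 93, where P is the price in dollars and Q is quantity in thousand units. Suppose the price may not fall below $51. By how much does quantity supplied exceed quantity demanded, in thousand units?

Without the control the market clears where 427 - 8P = 5P - 93, i.e. P* = 40 and Q* = 107.
The floor of 51 is above the equilibrium price 40, so it binds.
At P = 51: Qd = 427 - 8·51 = 19 and Qs = 5·51 - 93 = 162.
Surplus = Qs - Qd = 162 - 19 = 143.

143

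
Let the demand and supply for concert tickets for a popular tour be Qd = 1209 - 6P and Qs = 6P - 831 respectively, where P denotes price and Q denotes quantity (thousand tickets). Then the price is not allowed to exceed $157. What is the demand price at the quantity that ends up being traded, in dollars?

Setting quantity demanded equal to quantity supplied, 1209 - 6P = 6P - 831, gives P* = 170 and Q* = 189.
The ceiling of 157 is below the equilibrium price 170, so it binds.
At P = 157: Qd = 1209 - 6·157 = 267 and Qs = 6·157 - 831 = 111.
Only 111 units reach the market. On the demand curve, the marginal buyer's willingness to pay at Q = 111 is (1209 - 111)/6 = 183.

183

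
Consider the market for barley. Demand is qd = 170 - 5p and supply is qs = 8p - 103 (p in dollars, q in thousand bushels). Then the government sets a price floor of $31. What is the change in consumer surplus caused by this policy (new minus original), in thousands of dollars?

In a free market, 170 - 5p = 8p - 103 gives the equilibrium p* = 21, q* = 65.
Because the floor (31) lies above the market-clearing price, it is binding.
At p = 31: qd = 170 - 5·31 = 15 and qs = 8·31 - 103 = 145.
Consumer surplus without the control is ½ · (34 - 21) · 65 = 422.5.
With the floor, consumers buy 15 units at 31, so CS = ½ · (34 - 31) · 15 = 22.5.
Change in consumer surplus = 22.5 - 422.5 = -400.

-400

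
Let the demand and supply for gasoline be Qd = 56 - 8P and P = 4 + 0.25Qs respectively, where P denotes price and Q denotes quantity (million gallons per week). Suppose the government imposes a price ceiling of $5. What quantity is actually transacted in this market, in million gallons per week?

Rearranging supply gives Qs = 4P - 16. Equilibrium: 56 - 8P = 4P - 16, so 72 = 12P and P* = 6, Q* = 8.
Since 5 < 6, the ceiling is binding.
At P = 5: Qd = 56 - 8·5 = 16 and Qs = 4·5 - 16 = 4.
The quantity actually transacted is the short side, supply: 4.

4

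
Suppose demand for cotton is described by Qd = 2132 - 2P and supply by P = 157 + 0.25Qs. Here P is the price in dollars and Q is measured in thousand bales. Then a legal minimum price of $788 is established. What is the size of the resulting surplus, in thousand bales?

1968

Rearranging supply gives Qs = 4P - 628. In a free market, 2132 - 2P = 4P - 628 gives the equilibrium P* = 460, Q* = 1212.
Since 788 > 460, the floor is binding.
At P = 788: Qd = 2132 - 2·788 = 556 and Qs = 4·788 - 628 = 2524.
Surplus = Qs - Qd = 2524 - 556 = 1968.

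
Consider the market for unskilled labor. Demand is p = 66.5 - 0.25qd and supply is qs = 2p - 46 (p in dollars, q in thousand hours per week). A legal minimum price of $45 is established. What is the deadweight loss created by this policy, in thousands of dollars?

0

Rearranging demand gives qd = 266 - 4p. Setting quantity demanded equal to quantity supplied, 266 - 4p = 2p - 46, gives p* = 52 and q* = 58.
The floor of 45 is below the equilibrium price 52, so it is not binding; the market clears at p* = 52, q* = 58.
Since the control does not bind, no trades are prevented and deadweight loss is zero.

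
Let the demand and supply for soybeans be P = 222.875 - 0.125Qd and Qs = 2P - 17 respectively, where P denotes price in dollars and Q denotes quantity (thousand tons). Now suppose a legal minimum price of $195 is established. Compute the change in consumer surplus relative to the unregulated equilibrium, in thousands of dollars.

Rearranging demand gives Qd = 1783 - 8P. Equilibrium: 1783 - 8P = 2P - 17, so 1800 = 10P and P* = 180, Q* = 343.
Since 195 > 180, the floor is binding.
At P = 195: Qd = 1783 - 8·195 = 223 and Qs = 2·195 - 17 = 373.
Consumer surplus without the control is ½ · (222.875 - 180) · 343 = 7353.0625.
With the floor, consumers buy 223 units at 195, so CS = ½ · (222.875 - 195) · 223 = 3108.0625.
Change in consumer surplus = 3108.0625 - 7353.0625 = -4245.

-4245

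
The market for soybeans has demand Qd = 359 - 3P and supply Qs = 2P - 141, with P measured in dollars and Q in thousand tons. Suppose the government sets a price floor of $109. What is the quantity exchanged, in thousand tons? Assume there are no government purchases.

32

Setting quantity demanded equal to quantity supplied, 359 - 3P = 2P - 141, gives P* = 100 and Q* = 59.
Since 109 > 100, the floor is binding.
At P = 109: Qd = 359 - 3·109 = 32 and Qs = 2·109 - 141 = 77.
The quantity actually transacted is the short side, demand: 32.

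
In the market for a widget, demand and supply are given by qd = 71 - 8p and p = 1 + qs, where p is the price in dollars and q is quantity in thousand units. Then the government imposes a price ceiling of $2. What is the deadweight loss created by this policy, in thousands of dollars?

Rearranging supply gives qs = p - 1. Setting quantity demanded equal to quantity supplied, 71 - 8p = p - 1, gives p* = 8 and q* = 7.
The ceiling of 2 is below the equilibrium price 8, so it binds.
At p = 2: qd = 71 - 8·2 = 55 and qs = 2 - 1 = 1.
Quantity traded falls to 1. At q = 1 the demand price is (71 - 1)/8 = 8.75 and the supply price is 1 + 1 = 2.
Deadweight loss = ½ · (8.75 - 2) · (7 - 1) = ½ · 6.75 · 6 = 20.25.

20.25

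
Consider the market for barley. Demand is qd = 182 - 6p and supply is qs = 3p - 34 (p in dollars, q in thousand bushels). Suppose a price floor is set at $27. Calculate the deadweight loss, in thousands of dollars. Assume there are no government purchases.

In a free market, 182 - 6p = 3p - 34 gives the equilibrium p* = 24, q* = 38.
Because the floor (27) lies above the market-clearing price, it is binding.
At p = 27: qd = 182 - 6·27 = 20 and qs = 3·27 - 34 = 47.
Quantity traded falls to 20. At q = 20 the demand price is (182 - 20)/6 = 27 and the supply price is (34 + 20)/3 = 18.
Deadweight loss = ½ · (27 - 18) · (38 - 20) = ½ · 9 · 18 = 81.

81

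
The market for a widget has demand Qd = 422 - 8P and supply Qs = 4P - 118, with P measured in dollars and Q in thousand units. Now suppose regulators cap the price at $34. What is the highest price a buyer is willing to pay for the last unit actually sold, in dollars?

Without the control the market clears where 422 - 8P = 4P - 118, i.e. P* = 45 and Q* = 62.
Because the ceiling (34) lies below the market-clearing price, it is binding.
At P = 34: Qd = 422 - 8·34 = 150 and Qs = 4·34 - 118 = 18.
Only 18 units reach the market. On the demand curve, the marginal buyer's willingness to pay at Q = 18 is (422 - 18)/8 = 50.5.

50.5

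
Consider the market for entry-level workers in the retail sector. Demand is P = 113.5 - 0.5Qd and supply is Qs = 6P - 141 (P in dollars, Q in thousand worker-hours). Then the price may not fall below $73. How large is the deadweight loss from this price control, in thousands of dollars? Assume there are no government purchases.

Rearranging demand gives Qd = 227 - 2P. Without the control the market clears where 227 - 2P = 6P - 141, i.e. P* = 46 and Q* = 135.
The floor of 73 is above the equilibrium price 46, so it binds.
At P = 73: Qd = 227 - 2·73 = 81 and Qs = 6·73 - 141 = 297.
Quantity traded falls to 81. At Q = 81 the demand price is (227 - 81)/2 = 73 and the supply price is (141 + 81)/6 = 37.
Deadweight loss = ½ · (73 - 37) · (135 - 81) = ½ · 36 · 54 = 972.

972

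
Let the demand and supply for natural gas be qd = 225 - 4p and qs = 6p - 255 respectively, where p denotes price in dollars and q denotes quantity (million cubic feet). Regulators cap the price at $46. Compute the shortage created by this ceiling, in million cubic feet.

Equilibrium: 225 - 4p = 6p - 255, so 480 = 10p and p* = 48, q* = 33.
The ceiling of 46 is below the equilibrium price 48, so it binds.
At p = 46: qd = 225 - 4·46 = 41 and qs = 6·46 - 255 = 21.
Shortage = qd - qs = 41 - 21 = 20.

20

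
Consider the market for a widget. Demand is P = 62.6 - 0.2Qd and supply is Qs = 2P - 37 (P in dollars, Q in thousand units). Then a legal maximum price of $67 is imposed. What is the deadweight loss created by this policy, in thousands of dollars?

Rearranging demand gives Qd = 313 - 5P. Setting quantity demanded equal to quantity supplied, 313 - 5P = 2P - 37, gives P* = 50 and Q* = 63.
Since 67 is above P* = 50, the ceiling does not bind and the free-market outcome prevails.
Since the control does not bind, no trades are prevented and deadweight loss is zero.

0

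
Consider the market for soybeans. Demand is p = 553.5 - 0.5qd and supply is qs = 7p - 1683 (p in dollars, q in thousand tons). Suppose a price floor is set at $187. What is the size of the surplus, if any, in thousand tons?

0

Rearranging demand gives qd = 1107 - 2p. In a free market, 1107 - 2p = 7p - 1683 gives the equilibrium p* = 310, q* = 487.
The floor of 187 is below the equilibrium price 310, so it is not binding; the market clears at p* = 310, q* = 487.
Since the control does not bind, there is no surplus.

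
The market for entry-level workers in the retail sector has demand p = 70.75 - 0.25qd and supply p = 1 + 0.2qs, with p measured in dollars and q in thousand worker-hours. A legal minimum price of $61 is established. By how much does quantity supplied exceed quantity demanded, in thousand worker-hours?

261

Rearranging demand gives qd = 283 - 4p; rearranging supply gives qs = 5p - 5. In a free market, 283 - 4p = 5p - 5 gives the equilibrium p* = 32, q* = 155.
Since 61 > 32, the floor is binding.
At p = 61: qd = 283 - 4·61 = 39 and qs = 5·61 - 5 = 300.
Surplus = qs - qd = 300 - 39 = 261.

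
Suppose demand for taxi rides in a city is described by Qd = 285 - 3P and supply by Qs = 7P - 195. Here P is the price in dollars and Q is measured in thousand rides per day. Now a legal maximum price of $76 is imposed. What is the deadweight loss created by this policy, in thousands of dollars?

0

Setting quantity demanded equal to quantity supplied, 285 - 3P = 7P - 195, gives P* = 48 and Q* = 141.
Since 76 is above P* = 48, the ceiling does not bind and the free-market outcome prevails.
Since the control does not bind, no trades are prevented and deadweight loss is zero.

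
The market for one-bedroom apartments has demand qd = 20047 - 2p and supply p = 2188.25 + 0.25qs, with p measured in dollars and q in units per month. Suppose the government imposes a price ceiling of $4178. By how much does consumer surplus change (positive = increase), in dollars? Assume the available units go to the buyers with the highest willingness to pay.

Rearranging supply gives qs = 4p - 8753. Equilibrium: 20047 - 2p = 4p - 8753, so 28800 = 6p and p* = 4800, q* = 10447.
Since 4178 < 4800, the ceiling is binding.
At p = 4178: qd = 20047 - 2·4178 = 11691 and qs = 4·4178 - 8753 = 7959.
Consumer surplus without the control is ½ · (10023.5 - 4800) · 10447 = 27284952.25.
With the ceiling, 7959 units are sold at 4178 (assume they go to the highest-value buyers). The demand price at q = 7959 is 6044, so CS = ½ · [(10023.5 - 4178) + (6044 - 4178)] · 7959 = 30687914.25.
Change in consumer surplus = 30687914.25 - 27284952.25 = 3402962.

3402962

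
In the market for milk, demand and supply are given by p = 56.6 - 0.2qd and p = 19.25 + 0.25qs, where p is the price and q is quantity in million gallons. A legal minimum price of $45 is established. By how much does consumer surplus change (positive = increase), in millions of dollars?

-352.5

Rearranging demand gives qd = 283 - 5p; rearranging supply gives qs = 4p - 77. In a free market, 283 - 5p = 4p - 77 gives the equilibrium p* = 40, q* = 83.
The floor of 45 is above the equilibrium price 40, so it binds.
At p = 45: qd = 283 - 5·45 = 58 and qs = 4·45 - 77 = 103.
Consumer surplus without the control is ½ · (56.6 - 40) · 83 = 688.9.
With the floor, consumers buy 58 units at 45, so CS = ½ · (56.6 - 45) · 58 = 336.4.
Change in consumer surplus = 336.4 - 688.9 = -352.5.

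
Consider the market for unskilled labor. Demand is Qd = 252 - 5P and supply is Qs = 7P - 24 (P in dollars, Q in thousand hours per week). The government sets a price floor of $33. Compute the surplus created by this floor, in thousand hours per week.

120

Setting quantity demanded equal to quantity supplied, 252 - 5P = 7P - 24, gives P* = 23 and Q* = 137.
The floor of 33 is above the equilibrium price 23, so it binds.
At P = 33: Qd = 252 - 5·33 = 87 and Qs = 7·33 - 24 = 207.
Surplus = Qs - Qd = 207 - 87 = 120.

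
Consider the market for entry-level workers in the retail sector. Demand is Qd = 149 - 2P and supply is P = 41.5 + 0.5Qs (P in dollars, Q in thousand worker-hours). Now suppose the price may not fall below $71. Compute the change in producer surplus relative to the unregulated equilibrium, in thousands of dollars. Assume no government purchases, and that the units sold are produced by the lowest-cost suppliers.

Rearranging supply gives Qs = 2P - 83. Equilibrium: 149 - 2P = 2P - 83, so 232 = 4P and P* = 58, Q* = 33.
Because the floor (71) lies above the market-clearing price, it is binding.
At P = 71: Qd = 149 - 2·71 = 7 and Qs = 2·71 - 83 = 59.
Producer surplus without the control is ½ · (58 - 41.5) · 33 = 272.25.
With the floor, 7 units are sold at 71. The supply price at Q = 7 is 45, so PS = ½ · [(71 - 41.5) + (71 - 45)] · 7 = 194.25.
Change in producer surplus = 194.25 - 272.25 = -78.

-78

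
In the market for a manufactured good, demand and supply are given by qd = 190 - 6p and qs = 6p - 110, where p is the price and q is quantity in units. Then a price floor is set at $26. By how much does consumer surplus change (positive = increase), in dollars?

-37

In a free market, 190 - 6p = 6p - 110 gives the equilibrium p* = 25, q* = 40.
The floor of 26 is above the equilibrium price 25, so it binds.
At p = 26: qd = 190 - 6·26 = 34 and qs = 6·26 - 110 = 46.
Consumer surplus without the control is ½ · (95/3 - 25) · 40 = 400/3.
With the floor, consumers buy 34 units at 26, so CS = ½ · (95/3 - 26) · 34 = 289/3.
Change in consumer surplus = 289/3 - 400/3 = -37.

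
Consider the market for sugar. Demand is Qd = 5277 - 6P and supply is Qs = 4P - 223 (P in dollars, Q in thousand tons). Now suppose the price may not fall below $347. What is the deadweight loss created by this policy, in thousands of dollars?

In a free market, 5277 - 6P = 4P - 223 gives the equilibrium P* = 550, Q* = 1977.
The floor of 347 is below the equilibrium price 550, so it is not binding; the market clears at P* = 550, Q* = 1977.
Since the control does not bind, no trades are prevented and deadweight loss is zero.

0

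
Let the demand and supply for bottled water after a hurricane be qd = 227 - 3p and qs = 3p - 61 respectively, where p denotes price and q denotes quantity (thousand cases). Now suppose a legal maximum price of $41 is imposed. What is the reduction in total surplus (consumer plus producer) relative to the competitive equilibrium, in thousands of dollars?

Setting quantity demanded equal to quantity supplied, 227 - 3p = 3p - 61, gives p* = 48 and q* = 83.
Because the ceiling (41) lies below the market-clearing price, it is binding.
At p = 41: qd = 227 - 3·41 = 104 and qs = 3·41 - 61 = 62.
Quantity traded falls to 62. At q = 62 the demand price is (227 - 62)/3 = 55 and the supply price is (61 + 62)/3 = 41.
Deadweight loss = ½ · (55 - 41) · (83 - 62) = ½ · 14 · 21 = 147.

147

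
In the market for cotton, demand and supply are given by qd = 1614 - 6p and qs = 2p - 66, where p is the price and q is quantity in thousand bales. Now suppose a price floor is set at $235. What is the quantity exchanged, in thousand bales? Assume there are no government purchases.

204

Setting quantity demanded equal to quantity supplied, 1614 - 6p = 2p - 66, gives p* = 210 and q* = 354.
Since 235 > 210, the floor is binding.
At p = 235: qd = 1614 - 6·235 = 204 and qs = 2·235 - 66 = 404.
The quantity actually transacted is the short side, demand: 204.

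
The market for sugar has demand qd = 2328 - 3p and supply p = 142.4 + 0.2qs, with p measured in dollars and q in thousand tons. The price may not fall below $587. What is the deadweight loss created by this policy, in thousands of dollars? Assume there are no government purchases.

Rearranging supply gives qs = 5p - 712. Without the control the market clears where 2328 - 3p = 5p - 712, i.e. p* = 380 and q* = 1188.
Since 587 > 380, the floor is binding.
At p = 587: qd = 2328 - 3·587 = 567 and qs = 5·587 - 712 = 2223.
Quantity traded falls to 567. At q = 567 the demand price is (2328 - 567)/3 = 587 and the supply price is (712 + 567)/5 = 255.8.
Deadweight loss = ½ · (587 - 255.8) · (1188 - 567) = ½ · 331.2 · 621 = 102837.6.

102837.6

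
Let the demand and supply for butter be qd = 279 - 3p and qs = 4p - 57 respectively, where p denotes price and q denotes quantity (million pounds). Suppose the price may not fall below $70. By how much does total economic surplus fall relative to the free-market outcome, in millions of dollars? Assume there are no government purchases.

1270.5

Without the control the market clears where 279 - 3p = 4p - 57, i.e. p* = 48 and q* = 135.
Since 70 > 48, the floor is binding.
At p = 70: qd = 279 - 3·70 = 69 and qs = 4·70 - 57 = 223.
Quantity traded falls to 69. At q = 69 the demand price is (279 - 69)/3 = 70 and the supply price is (57 + 69)/4 = 31.5.
Deadweight loss = ½ · (70 - 31.5) · (135 - 69) = ½ · 38.5 · 66 = 1270.5.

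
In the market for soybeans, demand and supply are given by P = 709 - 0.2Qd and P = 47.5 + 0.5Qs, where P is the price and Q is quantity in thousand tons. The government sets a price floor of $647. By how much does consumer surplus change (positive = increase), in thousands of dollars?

-79692.5

Rearranging demand gives Qd = 3545 - 5P; rearranging supply gives Qs = 2P - 95. In a free market, 3545 - 5P = 2P - 95 gives the equilibrium P* = 520, Q* = 945.
Because the floor (647) lies above the market-clearing price, it is binding.
At P = 647: Qd = 3545 - 5·647 = 310 and Qs = 2·647 - 95 = 1199.
Consumer surplus without the control is ½ · (709 - 520) · 945 = 89302.5.
With the floor, consumers buy 310 units at 647, so CS = ½ · (709 - 647) · 310 = 9610.
Change in consumer surplus = 9610 - 89302.5 = -79692.5.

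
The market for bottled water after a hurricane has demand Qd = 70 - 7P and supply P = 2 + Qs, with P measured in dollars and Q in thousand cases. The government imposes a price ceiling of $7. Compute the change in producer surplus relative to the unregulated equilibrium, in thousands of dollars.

Rearranging supply gives Qs = P - 2. In a free market, 70 - 7P = P - 2 gives the equilibrium P* = 9, Q* = 7.
Because the ceiling (7) lies below the market-clearing price, it is binding.
At P = 7: Qd = 70 - 7·7 = 21 and Qs = 7 - 2 = 5.
Producer surplus without the control is ½ · (9 - 2) · 7 = 24.5.
With the ceiling, producers sell 5 units at 7, so PS = ½ · (7 - 2) · 5 = 12.5.
Change in producer surplus = 12.5 - 24.5 = -12.

-12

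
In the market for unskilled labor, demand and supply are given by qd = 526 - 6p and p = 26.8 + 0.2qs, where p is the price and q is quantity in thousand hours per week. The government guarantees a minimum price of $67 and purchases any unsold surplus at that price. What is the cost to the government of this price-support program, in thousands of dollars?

5159

Rearranging supply gives qs = 5p - 134. Equilibrium: 526 - 6p = 5p - 134, so 660 = 11p and p* = 60, q* = 166.
Since 67 > 60, the floor is binding.
At p = 67: qd = 526 - 6·67 = 124 and qs = 5·67 - 134 = 201.
Surplus = qs - qd = 77.
Government expenditure = surplus × support price = 77 × 67 = 5159.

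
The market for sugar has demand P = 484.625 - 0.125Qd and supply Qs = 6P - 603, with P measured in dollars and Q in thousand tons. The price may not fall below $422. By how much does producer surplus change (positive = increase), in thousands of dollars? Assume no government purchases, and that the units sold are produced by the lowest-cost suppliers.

-4386

Rearranging demand gives Qd = 3877 - 8P. Setting quantity demanded equal to quantity supplied, 3877 - 8P = 6P - 603, gives P* = 320 and Q* = 1317.
The floor of 422 is above the equilibrium price 320, so it binds.
At P = 422: Qd = 3877 - 8·422 = 501 and Qs = 6·422 - 603 = 1929.
Producer surplus without the control is ½ · (320 - 100.5) · 1317 = 144540.75.
With the floor, 501 units are sold at 422. The supply price at Q = 501 is 184, so PS = ½ · [(422 - 100.5) + (422 - 184)] · 501 = 140154.75.
Change in producer surplus = 140154.75 - 144540.75 = -4386.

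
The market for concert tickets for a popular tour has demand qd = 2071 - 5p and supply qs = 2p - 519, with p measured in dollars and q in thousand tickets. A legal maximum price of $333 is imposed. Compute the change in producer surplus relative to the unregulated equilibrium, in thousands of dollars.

Setting quantity demanded equal to quantity supplied, 2071 - 5p = 2p - 519, gives p* = 370 and q* = 221.
Because the ceiling (333) lies below the market-clearing price, it is binding.
At p = 333: qd = 2071 - 5·333 = 406 and qs = 2·333 - 519 = 147.
Producer surplus without the control is ½ · (370 - 259.5) · 221 = 12210.25.
With the ceiling, producers sell 147 units at 333, so PS = ½ · (333 - 259.5) · 147 = 5402.25.
Change in producer surplus = 5402.25 - 12210.25 = -6808.

-6808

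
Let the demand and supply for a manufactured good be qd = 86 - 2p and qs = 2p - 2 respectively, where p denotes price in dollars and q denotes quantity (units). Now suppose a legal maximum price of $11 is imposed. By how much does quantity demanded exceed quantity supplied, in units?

In a free market, 86 - 2p = 2p - 2 gives the equilibrium p* = 22, q* = 42.
The ceiling of 11 is below the equilibrium price 22, so it binds.
At p = 11: qd = 86 - 2·11 = 64 and qs = 2·11 - 2 = 20.
Shortage = qd - qs = 64 - 20 = 44.

44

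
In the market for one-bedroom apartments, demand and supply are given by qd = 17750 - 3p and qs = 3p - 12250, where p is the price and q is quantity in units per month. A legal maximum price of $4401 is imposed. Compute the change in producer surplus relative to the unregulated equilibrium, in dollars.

-1109048.5

Without the control the market clears where 17750 - 3p = 3p - 12250, i.e. p* = 5000 and q* = 2750.
The ceiling of 4401 is below the equilibrium price 5000, so it binds.
At p = 4401: qd = 17750 - 3·4401 = 4547 and qs = 3·4401 - 12250 = 953.
Producer surplus without the control is ½ · (5000 - 12250/3) · 2750 = 3781250/3.
With the ceiling, producers sell 953 units at 4401, so PS = ½ · (4401 - 12250/3) · 953 = 908209/6.
Change in producer surplus = 908209/6 - 3781250/3 = -1109048.5.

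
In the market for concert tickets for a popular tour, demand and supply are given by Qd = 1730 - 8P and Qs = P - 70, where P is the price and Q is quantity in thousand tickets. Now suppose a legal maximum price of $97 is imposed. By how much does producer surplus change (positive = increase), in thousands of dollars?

Setting quantity demanded equal to quantity supplied, 1730 - 8P = P - 70, gives P* = 200 and Q* = 130.
The ceiling of 97 is below the equilibrium price 200, so it binds.
At P = 97: Qd = 1730 - 8·97 = 954 and Qs = 97 - 70 = 27.
Producer surplus without the control is ½ · (200 - 70) · 130 = 8450.
With the ceiling, producers sell 27 units at 97, so PS = ½ · (97 - 70) · 27 = 364.5.
Change in producer surplus = 364.5 - 8450 = -8085.5.

-8085.5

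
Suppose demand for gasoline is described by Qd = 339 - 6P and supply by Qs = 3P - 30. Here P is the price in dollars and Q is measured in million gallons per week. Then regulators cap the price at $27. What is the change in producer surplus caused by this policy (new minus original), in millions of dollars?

-1008

Equilibrium: 339 - 6P = 3P - 30, so 369 = 9P and P* = 41, Q* = 93.
The ceiling of 27 is below the equilibrium price 41, so it binds.
At P = 27: Qd = 339 - 6·27 = 177 and Qs = 3·27 - 30 = 51.
Producer surplus without the control is ½ · (41 - 10) · 93 = 1441.5.
With the ceiling, producers sell 51 units at 27, so PS = ½ · (27 - 10) · 51 = 433.5.
Change in producer surplus = 433.5 - 1441.5 = -1008.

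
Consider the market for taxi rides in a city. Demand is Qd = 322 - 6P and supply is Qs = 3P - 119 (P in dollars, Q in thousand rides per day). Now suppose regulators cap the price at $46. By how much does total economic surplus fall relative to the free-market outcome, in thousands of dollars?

20.25

In a free market, 322 - 6P = 3P - 119 gives the equilibrium P* = 49, Q* = 28.
The ceiling of 46 is below the equilibrium price 49, so it binds.
At P = 46: Qd = 322 - 6·46 = 46 and Qs = 3·46 - 119 = 19.
Quantity traded falls to 19. At Q = 19 the demand price is (322 - 19)/6 = 50.5 and the supply price is (119 + 19)/3 = 46.
Deadweight loss = ½ · (50.5 - 46) · (28 - 19) = ½ · 4.5 · 9 = 20.25.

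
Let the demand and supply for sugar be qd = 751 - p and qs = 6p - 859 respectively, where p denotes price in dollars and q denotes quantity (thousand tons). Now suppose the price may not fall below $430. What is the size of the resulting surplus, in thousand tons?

Setting quantity demanded equal to quantity supplied, 751 - p = 6p - 859, gives p* = 230 and q* = 521.
Since 430 > 230, the floor is binding.
At p = 430: qd = 751 - 430 = 321 and qs = 6·430 - 859 = 1721.
Surplus = qs - qd = 1721 - 321 = 1400.

1400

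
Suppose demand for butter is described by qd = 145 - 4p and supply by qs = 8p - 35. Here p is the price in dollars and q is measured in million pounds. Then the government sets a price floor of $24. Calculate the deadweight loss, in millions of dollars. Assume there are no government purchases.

243

Setting quantity demanded equal to quantity supplied, 145 - 4p = 8p - 35, gives p* = 15 and q* = 85.
Since 24 > 15, the floor is binding.
At p = 24: qd = 145 - 4·24 = 49 and qs = 8·24 - 35 = 157.
Quantity traded falls to 49. At q = 49 the demand price is (145 - 49)/4 = 24 and the supply price is (35 + 49)/8 = 10.5.
Deadweight loss = ½ · (24 - 10.5) · (85 - 49) = ½ · 13.5 · 36 = 243.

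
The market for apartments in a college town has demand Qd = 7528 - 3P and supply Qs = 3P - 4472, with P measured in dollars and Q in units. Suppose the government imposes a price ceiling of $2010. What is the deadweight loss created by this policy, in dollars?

In a free market, 7528 - 3P = 3P - 4472 gives the equilibrium P* = 2000, Q* = 1528.
The ceiling of 2010 is above the equilibrium price 2000, so it is not binding; the market clears at P* = 2000, Q* = 1528.
Since the control does not bind, no trades are prevented and deadweight loss is zero.

0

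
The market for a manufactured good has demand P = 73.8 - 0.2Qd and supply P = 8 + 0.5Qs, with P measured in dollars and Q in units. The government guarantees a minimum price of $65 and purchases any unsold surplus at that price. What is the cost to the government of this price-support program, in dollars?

4550

Rearranging demand gives Qd = 369 - 5P; rearranging supply gives Qs = 2P - 16. Setting quantity demanded equal to quantity supplied, 369 - 5P = 2P - 16, gives P* = 55 and Q* = 94.
Since 65 > 55, the floor is binding.
At P = 65: Qd = 369 - 5·65 = 44 and Qs = 2·65 - 16 = 114.
Surplus = Qs - Qd = 70.
Government expenditure = surplus × support price = 70 × 65 = 4550.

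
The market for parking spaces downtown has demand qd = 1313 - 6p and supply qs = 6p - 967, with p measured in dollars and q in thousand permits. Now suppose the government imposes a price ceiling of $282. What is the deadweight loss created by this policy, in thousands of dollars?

0

Setting quantity demanded equal to quantity supplied, 1313 - 6p = 6p - 967, gives p* = 190 and q* = 173.
The ceiling of 282 is above the equilibrium price 190, so it is not binding; the market clears at p* = 190, q* = 173.
Since the control does not bind, no trades are prevented and deadweight loss is zero.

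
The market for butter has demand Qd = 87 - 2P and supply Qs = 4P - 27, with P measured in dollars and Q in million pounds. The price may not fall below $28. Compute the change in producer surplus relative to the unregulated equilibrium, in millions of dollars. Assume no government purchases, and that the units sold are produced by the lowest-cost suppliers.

Equilibrium: 87 - 2P = 4P - 27, so 114 = 6P and P* = 19, Q* = 49.
Since 28 > 19, the floor is binding.
At P = 28: Qd = 87 - 2·28 = 31 and Qs = 4·28 - 27 = 85.
Producer surplus without the control is ½ · (19 - 6.75) · 49 = 300.125.
With the floor, 31 units are sold at 28. The supply price at Q = 31 is 14.5, so PS = ½ · [(28 - 6.75) + (28 - 14.5)] · 31 = 538.625.
Change in producer surplus = 538.625 - 300.125 = 238.5.

238.5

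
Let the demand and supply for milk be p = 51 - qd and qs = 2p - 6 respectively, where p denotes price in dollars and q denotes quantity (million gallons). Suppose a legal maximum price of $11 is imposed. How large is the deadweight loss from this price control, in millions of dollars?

Rearranging demand gives qd = 51 - p. Without the control the market clears where 51 - p = 2p - 6, i.e. p* = 19 and q* = 32.
Since 11 < 19, the ceiling is binding.
At p = 11: qd = 51 - 11 = 40 and qs = 2·11 - 6 = 16.
Quantity traded falls to 16. At q = 16 the demand price is 51 - 16 = 35 and the supply price is (6 + 16)/2 = 11.
Deadweight loss = ½ · (35 - 11) · (32 - 16) = ½ · 24 · 16 = 192.

192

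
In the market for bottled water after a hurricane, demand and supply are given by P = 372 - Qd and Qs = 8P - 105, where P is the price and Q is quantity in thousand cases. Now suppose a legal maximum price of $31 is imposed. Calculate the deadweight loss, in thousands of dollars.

17424

Rearranging demand gives Qd = 372 - P. Without the control the market clears where 372 - P = 8P - 105, i.e. P* = 53 and Q* = 319.
Since 31 < 53, the ceiling is binding.
At P = 31: Qd = 372 - 31 = 341 and Qs = 8·31 - 105 = 143.
Quantity traded falls to 143. At Q = 143 the demand price is 372 - 143 = 229 and the supply price is (105 + 143)/8 = 31.
Deadweight loss = ½ · (229 - 31) · (319 - 143) = ½ · 198 · 176 = 17424.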